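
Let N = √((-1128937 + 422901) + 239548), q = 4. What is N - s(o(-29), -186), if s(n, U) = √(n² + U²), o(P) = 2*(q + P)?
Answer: -2*√9274 + 6*I*√12958 ≈ -192.6 + 683.0*I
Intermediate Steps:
o(P) = 8 + 2*P (o(P) = 2*(4 + P) = 8 + 2*P)
s(n, U) = √(U² + n²)
N = 6*I*√12958 (N = √(-706036 + 239548) = √(-466488) = 6*I*√12958 ≈ 683.0*I)
N - s(o(-29), -186) = 6*I*√12958 - √((-186)² + (8 + 2*(-29))²) = 6*I*√12958 - √(34596 + (8 - 58)²) = 6*I*√12958 - √(34596 + (-50)²) = 6*I*√12958 - √(34596 + 2500) = 6*I*√12958 - √37096 = 6*I*√12958 - 2*√9274 = -2*√9274 + 6*I*√12958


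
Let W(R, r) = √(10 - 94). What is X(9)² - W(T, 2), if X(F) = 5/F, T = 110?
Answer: 25/81 - 2*I*√21 ≈ 0.30864 - 9.1651*I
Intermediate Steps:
W(R, r) = 2*I*√21 (W(R, r) = √(-84) = 2*I*√21)
X(9)² - W(T, 2) = (5/9)² - 2*I*√21 = 25/81 - 2*I*√21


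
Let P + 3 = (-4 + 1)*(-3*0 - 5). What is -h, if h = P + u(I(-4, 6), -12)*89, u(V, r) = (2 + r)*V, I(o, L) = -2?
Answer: -1792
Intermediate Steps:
u(V, r) = V*(2 + r)
P = 12 (P = -3 + (-4 + 1)*(-3*0 - 5) = -3 - 3*(0 - 5) = -3 - 3*(-5) = -3 + 15 = 12)
h = 1792 (h = 12 - 2*(2 - 12)*89 = 12 - 2*(-10)*89 = 12 + 20*89 = 12 + 1780 = 1792)
-h = -1*1792 = -1792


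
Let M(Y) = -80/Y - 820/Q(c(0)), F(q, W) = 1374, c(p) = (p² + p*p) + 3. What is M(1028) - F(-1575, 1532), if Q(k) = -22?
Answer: -3779148/2827 ≈ -1336.8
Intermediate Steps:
c(p) = 3 + 2*p² (c(p) = (p² + p²) + 3 = 2*p² + 3 = 3 + 2*p²)
M(Y) = 410/11 - 80/Y (M(Y) = -80/Y - 820/(-22) = -80/Y - 820*(-1/22) = -80/Y + 410/11 = 410/11 - 80/Y)
M(1028) - F(-1575, 1532) = (410/11 - 80/1028) - 1*1374 = (410/11 - 80*1/1028) - 1374 = (410/11 - 20/257) - 1374 = 105150/2827 - 1374 = -3779148/2827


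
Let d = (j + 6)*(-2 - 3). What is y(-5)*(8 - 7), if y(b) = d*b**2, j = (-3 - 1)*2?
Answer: 250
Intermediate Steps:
j = -8 (j = -4*2 = -8)
d = 10 (d = (-8 + 6)*(-2 - 3) = -2*(-5) = 10)
y(b) = 10*b**2
y(-5)*(8 - 7) = (10*(-5)**2)*(8 - 7) = (10*25)*1 = 250*1 = 250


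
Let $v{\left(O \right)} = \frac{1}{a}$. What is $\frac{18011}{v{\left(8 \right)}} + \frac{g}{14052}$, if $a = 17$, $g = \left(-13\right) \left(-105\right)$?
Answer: $\frac{1434180363}{4684} \approx 3.0619 \cdot 10^{5}$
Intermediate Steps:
$g = 1365$
$v{\left(O \right)} = \frac{1}{17}$
$\frac{18011}{v{\left(8 \right)}} + \frac{g}{14052} = 18011 \frac{1}{\frac{1}{17}} + \frac{1365}{14052} = 18011 \cdot 17 + 1365 \cdot \frac{1}{14052} = 306187 + \frac{455}{4684} = \frac{1434180363}{4684}$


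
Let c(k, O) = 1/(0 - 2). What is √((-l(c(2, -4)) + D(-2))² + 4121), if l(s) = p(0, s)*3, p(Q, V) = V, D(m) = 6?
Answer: 7*√341/2 ≈ 64.632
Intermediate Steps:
c(k, O) = -½ (c(k, O) = 1/(-2) = -½)
l(s) = 3*s (l(s) = s*3 = 3*s)
√((-l(c(2, -4)) + D(-2))² + 4121) = √((-3*(-1)/2 + 6)² + 4121) = √((-1*(-3/2) + 6)² + 4121) = √((3/2 + 6)² + 4121) = √((15/2)² + 4121) = √(225/4 + 4121) = √(16709/4) = 7*√341/2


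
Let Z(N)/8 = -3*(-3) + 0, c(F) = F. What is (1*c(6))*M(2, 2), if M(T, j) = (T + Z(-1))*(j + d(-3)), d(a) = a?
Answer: -444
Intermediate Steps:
Z(N) = 72 (Z(N) = 8*(-3*(-3) + 0) = 8*(9 + 0) = 8*9 = 72)
M(T, j) = (-3 + j)*(72 + T) (M(T, j) = (T + 72)*(j - 3) = (72 + T)*(-3 + j) = (-3 + j)*(72 + T))
(1*c(6))*M(2, 2) = (1*6)*(-216 - 3*2 + 72*2 + 2*2) = 6*(-216 - 6 + 144 + 4) = 6*(-74) = -444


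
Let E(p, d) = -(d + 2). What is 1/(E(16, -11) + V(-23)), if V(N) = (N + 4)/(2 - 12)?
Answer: 10/109 ≈ 0.091743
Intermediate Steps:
V(N) = -⅖ - N/10 (V(N) = (4 + N)/(-10) = (4 + N)*(-⅒) = -⅖ - N/10)
E(p, d) = -2 - d (E(p, d) = -(2 + d) = -2 - d)
1/(E(16, -11) + V(-23)) = 1/((-2 - 1*(-11)) + (-⅖ - ⅒*(-23))) = 1/((-2 + 11) + (-⅖ + 23/10)) = 1/(9 + 19/10) = 1/(109/10) = 10/109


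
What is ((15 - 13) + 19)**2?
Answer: 441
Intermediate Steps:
((15 - 13) + 19)**2 = (2 + 19)**2 = 21**2 = 441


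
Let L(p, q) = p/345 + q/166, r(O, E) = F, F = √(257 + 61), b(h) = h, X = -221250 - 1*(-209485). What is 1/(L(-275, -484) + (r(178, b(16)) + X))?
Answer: -192998233443/2271335558403251 - 32798529*√318/4542671116806502 ≈ -8.5100e-5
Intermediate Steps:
X = -11765 (X = -221250 + 209485 = -11765)
F = √318 ≈ 17.833
r(O, E) = √318
L(p, q) = q/166 + p/345 (L(p, q) = p*(1/345) + q*(1/166) = p/345 + q/166 = q/166 + p/345)
1/(L(-275, -484) + (r(178, b(16)) + X)) = 1/(((1/166)*(-484) + (1/345)*(-275)) + (√318 - 11765)) = 1/((-242/83 - 55/69) + (-11765 + √318)) = 1/(-21263/5727 + (-11765 + √318)) = 1/(-67399418/5727 + √318)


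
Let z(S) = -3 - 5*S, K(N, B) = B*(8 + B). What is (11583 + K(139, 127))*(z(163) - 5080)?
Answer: -169437744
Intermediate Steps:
(11583 + K(139, 127))*(z(163) - 5080) = (11583 + 127*(8 + 127))*((-3 - 5*163) - 5080) = (11583 + 127*135)*((-3 - 815) - 5080) = (11583 + 17145)*(-818 - 5080) = 28728*(-5898) = -169437744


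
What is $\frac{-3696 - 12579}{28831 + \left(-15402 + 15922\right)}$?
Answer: $- \frac{2325}{4193} \approx -0.5545$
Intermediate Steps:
$\frac{-3696 - 12579}{28831 + \left(-15402 + 15922\right)} = - \frac{16275}{28831 + 520} = - \frac{16275}{29351} = \left(-16275\right) \frac{1}{29351} = - \frac{2325}{4193}$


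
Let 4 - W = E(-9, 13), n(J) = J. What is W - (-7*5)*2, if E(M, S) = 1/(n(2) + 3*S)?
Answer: 3033/41 ≈ 73.976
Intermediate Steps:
E(M, S) = 1/(2 + 3*S)
W = 163/41 (W = 4 - 1/(2 + 3*13) = 4 - 1/(2 + 39) = 4 - 1/41 = 163/41 ≈ 3.9756)
W - (-7*5)*2 = 163/41 - (-7*5)*2 = 163/41 - (-35)*2 = 163/41 - 1*(-70) = 163/41 + 70 = 3033/41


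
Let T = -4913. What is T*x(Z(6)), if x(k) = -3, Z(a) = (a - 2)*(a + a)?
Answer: 14739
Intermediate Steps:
Z(a) = 2*a*(-2 + a) (Z(a) = (-2 + a)*(2*a) = 2*a*(-2 + a))
T*x(Z(6)) = -4913*(-3) = 14739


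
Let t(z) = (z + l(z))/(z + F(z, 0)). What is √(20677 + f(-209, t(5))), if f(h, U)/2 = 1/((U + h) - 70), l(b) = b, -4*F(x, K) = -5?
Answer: √39777757743/1387 ≈ 143.79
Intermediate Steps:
F(x, K) = 5/4 (F(x, K) = -¼*(-5) = 5/4)
t(z) = 2*z/(5/4 + z) (t(z) = (z + z)/(z + 5/4) = (2*z)/(5/4 + z) = 2*z/(5/4 + z))
f(h, U) = 2/(-70 + U + h) (f(h, U) = 2/((U + h) - 70) = 2/(-70 + U + h))
√(20677 + f(-209, t(5))) = √(20677 + 2/(-70 + 8*5/(5 + 4*5) - 209)) = √(20677 + 2/(-70 + 8*5/(5 + 20) - 209)) = √(20677 + 2/(-70 + 8*5/25 - 209)) = √(20677 + 2/(-70 + 8*5*(1/25) - 209)) = √(20677 + 2/(-70 + 8/5 - 209)) = √(20677 + 2/(-1387/5)) = √(20677 + 2*(-5/1387)) = √(20677 - 10/1387) = √(28678989/1387) = √39777757743/1387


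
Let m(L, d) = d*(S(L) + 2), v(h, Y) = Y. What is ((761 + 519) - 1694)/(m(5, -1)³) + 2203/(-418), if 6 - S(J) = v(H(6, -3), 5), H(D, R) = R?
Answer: 12619/1254 ≈ 10.063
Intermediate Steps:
S(J) = 1 (S(J) = 6 - 1*5 = 6 - 5 = 1)
m(L, d) = 3*d (m(L, d) = d*(1 + 2) = d*3 = 3*d)
((761 + 519) - 1694)/(m(5, -1)³) + 2203/(-418) = ((761 + 519) - 1694)/((3*(-1))³) + 2203/(-418) = (1280 - 1694)/((-3)³) + 2203*(-1/418) = -414/(-27) - 2203/418 = -414*(-1/27) - 2203/418 = 46/3 - 2203/418 = 12619/1254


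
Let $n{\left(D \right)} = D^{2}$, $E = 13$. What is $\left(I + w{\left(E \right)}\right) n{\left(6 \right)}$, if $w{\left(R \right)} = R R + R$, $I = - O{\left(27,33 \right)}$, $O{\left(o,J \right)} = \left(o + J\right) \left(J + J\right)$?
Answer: $-136008$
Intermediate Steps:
$O{\left(o,J \right)} = 2 J \left(J + o\right)$ ($O{\left(o,J \right)} = \left(J + o\right) 2 J = 2 J \left(J + o\right)$)
$I = -3960$ ($I = - 2 \cdot 33 \left(33 + 27\right) = - 2 \cdot 33 \cdot 60 = \left(-1\right) 3960 = -3960$)
$w{\left(R \right)} = R + R^{2}$ ($w{\left(R \right)} = R^{2} + R = R + R^{2}$)
$\left(I + w{\left(E \right)}\right) n{\left(6 \right)} = \left(-3960 + 13 \left(1 + 13\right)\right) 6^{2} = \left(-3960 + 13 \cdot 14\right) 36 = \left(-3960 + 182\right) 36 = \left(-3778\right) 36 = -136008$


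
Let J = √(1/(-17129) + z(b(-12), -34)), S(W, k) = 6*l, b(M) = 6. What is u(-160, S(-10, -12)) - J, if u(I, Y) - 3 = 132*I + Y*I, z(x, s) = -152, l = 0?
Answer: -21117 - I*√44597218561/17129 ≈ -21117.0 - 12.329*I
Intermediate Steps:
S(W, k) = 0 (S(W, k) = 6*0 = 0)
J = I*√44597218561/17129 (J = √(1/(-17129) - 152) = √(-1/17129 - 152) = √(-2603609/17129) = I*√44597218561/17129 ≈ 12.329*I)
u(I, Y) = 3 + 132*I + I*Y (u(I, Y) = 3 + (132*I + Y*I) = 3 + (132*I + I*Y) = 3 + 132*I + I*Y)
u(-160, S(-10, -12)) - J = (3 + 132*(-160) - 160*0) - I*√44597218561/17129 = (3 - 21120 + 0) - I*√44597218561/17129 = -21117 - I*√44597218561/17129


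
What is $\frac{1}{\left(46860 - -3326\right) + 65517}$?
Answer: $\frac{1}{115703} \approx 8.6428 \cdot 10^{-6}$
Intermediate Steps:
$\frac{1}{\left(46860 - -3326\right) + 65517} = \frac{1}{\left(46860 + 3326\right) + 65517} = \frac{1}{50186 + 65517} = \frac{1}{115703}$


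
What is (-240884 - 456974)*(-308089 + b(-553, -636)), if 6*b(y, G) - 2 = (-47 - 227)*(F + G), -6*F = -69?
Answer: 585300134251/3 ≈ 1.9510e+11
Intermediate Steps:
F = 23/2 (F = -1/6*(-69) = 23/2 ≈ 11.500)
b(y, G) = -3149/6 - 137*G/3 (b(y, G) = 1/3 + ((-47 - 227)*(23/2 + G))/6 = 1/3 + (-274*(23/2 + G))/6 = 1/3 + (-3151 - 274*G)/6 = 1/3 + (-3151/6 - 137*G/3) = -3149/6 - 137*G/3)
(-240884 - 456974)*(-308089 + b(-553, -636)) = (-240884 - 456974)*(-308089 + (-3149/6 - 137/3*(-636))) = -697858*(-308089 + (-3149/6 + 29044)) = -697858*(-308089 + 171115/6) = -697858*(-1677419/6) = 585300134251/3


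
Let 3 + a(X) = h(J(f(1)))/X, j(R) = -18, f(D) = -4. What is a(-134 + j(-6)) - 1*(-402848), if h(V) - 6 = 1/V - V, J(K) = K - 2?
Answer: 367394569/912 ≈ 4.0285e+5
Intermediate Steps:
J(K) = -2 + K
h(V) = 6 + 1/V - V (h(V) = 6 + (1/V - V) = 6 + 1/V - V)
a(X) = -3 + 71/(6*X) (a(X) = -3 + (6 + 1/(-2 - 4) - (-2 - 4))/X = -3 + (6 + 1/(-6) - 1*(-6))/X = -3 + (6 - ⅙ + 6)/X = -3 + 71/(6*X))
a(-134 + j(-6)) - 1*(-402848) = (-3 + 71/(6*(-134 - 18))) - 1*(-402848) = (-3 + (71/6)/(-152)) + 402848 = (-3 + (71/6)*(-1/152)) + 402848 = (-3 - 71/912) + 402848 = -2807/912 + 402848 = 367394569/912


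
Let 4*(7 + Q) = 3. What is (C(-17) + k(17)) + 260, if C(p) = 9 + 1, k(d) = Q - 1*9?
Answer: 1019/4 ≈ 254.75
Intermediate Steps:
Q = -25/4 (Q = -7 + (¼)*3 = -7 + ¾ = -25/4 ≈ -6.2500)
k(d) = -61/4 (k(d) = -25/4 - 1*9 = -25/4 - 9 = -61/4)
C(p) = 10
(C(-17) + k(17)) + 260 = (10 - 61/4) + 260 = -21/4 + 260 = 1019/4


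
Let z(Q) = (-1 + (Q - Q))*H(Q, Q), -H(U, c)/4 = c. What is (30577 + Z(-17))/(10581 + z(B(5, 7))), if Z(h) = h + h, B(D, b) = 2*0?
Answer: 10181/3527 ≈ 2.8866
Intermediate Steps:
H(U, c) = -4*c
B(D, b) = 0
z(Q) = 4*Q (z(Q) = (-1 + (Q - Q))*(-4*Q) = (-1 + 0)*(-4*Q) = -(-4)*Q = 4*Q)
Z(h) = 2*h
(30577 + Z(-17))/(10581 + z(B(5, 7))) = (30577 + 2*(-17))/(10581 + 4*0) = (30577 - 34)/(10581 + 0) = 30543/10581 = 30543*(1/10581) = 10181/3527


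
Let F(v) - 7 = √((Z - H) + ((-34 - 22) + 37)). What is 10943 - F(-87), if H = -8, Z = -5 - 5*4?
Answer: 10936 - 6*I ≈ 10936.0 - 6.0*I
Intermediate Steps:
Z = -25 (Z = -5 - 20 = -25)
F(v) = 7 + 6*I (F(v) = 7 + √((-25 - 1*(-8)) + ((-34 - 22) + 37)) = 7 + √((-25 + 8) + (-56 + 37)) = 7 + √(-17 - 19) = 7 + √(-36) = 7 + 6*I)
10943 - F(-87) = 10943 - (7 + 6*I) = 10943 + (-7 - 6*I) = 10936 - 6*I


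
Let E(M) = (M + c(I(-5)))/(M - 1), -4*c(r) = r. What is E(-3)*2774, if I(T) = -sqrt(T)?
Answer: 4161/2 - 1387*I*sqrt(5)/8 ≈ 2080.5 - 387.68*I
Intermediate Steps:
c(r) = -r/4
E(M) = (M + I*sqrt(5)/4)/(-1 + M) (E(M) = (M - (-1)*sqrt(-5)/4)/(M - 1) = (M - (-1)*I*sqrt(5)/4)/(-1 + M) = (M + I*sqrt(5)/4)/(-1 + M))
E(-3)*2774 = ((-3 + I*sqrt(5)/4)/(-1 - 3))*2774 = ((-3 + I*sqrt(5)/4)/(-4))*2774 = -(-3 + I*sqrt(5)/4)/4*2774 = (3/4 - I*sqrt(5)/16)*2774 = 4161/2 - 1387*I*sqrt(5)/8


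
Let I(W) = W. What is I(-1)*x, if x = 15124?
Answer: -15124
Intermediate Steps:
I(-1)*x = -1*15124 = -15124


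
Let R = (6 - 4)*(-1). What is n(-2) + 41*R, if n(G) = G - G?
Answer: -82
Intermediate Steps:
n(G) = 0
R = -2 (R = 2*(-1) = -2)
n(-2) + 41*R = 0 + 41*(-2) = 0 - 82 = -82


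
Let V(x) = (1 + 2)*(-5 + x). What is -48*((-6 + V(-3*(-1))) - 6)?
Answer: 864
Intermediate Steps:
V(x) = -15 + 3*x (V(x) = 3*(-5 + x) = -15 + 3*x)
-48*((-6 + V(-3*(-1))) - 6) = -48*((-6 + (-15 + 3*(-3*(-1)))) - 6) = -48*((-6 + (-15 + 3*3)) - 6) = -48*((-6 + (-15 + 9)) - 6) = -48*((-6 - 6) - 6) = -48*(-12 - 6) = -48*(-18) = 864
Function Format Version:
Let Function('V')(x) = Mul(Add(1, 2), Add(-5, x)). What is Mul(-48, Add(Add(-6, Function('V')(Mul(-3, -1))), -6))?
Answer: 864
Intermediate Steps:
Function('V')(x) = Add(-15, Mul(3, x)) (Function('V')(x) = Mul(3, Add(-5, x)) = Add(-15, Mul(3, x)))
Mul(-48, Add(Add(-6, Function('V')(Mul(-3, -1))), -6)) = Mul(-48, Add(Add(-6, Add(-15, Mul(3, Mul(-3, -1)))), -6)) = Mul(-48, Add(Add(-6, Add(-15, Mul(3, 3))), -6)) = Mul(-48, Add(Add(-6, Add(-15, 9)), -6)) = Mul(-48, Add(Add(-6, -6), -6)) = Mul(-48, Add(-12, -6)) = Mul(-48, -18) = 864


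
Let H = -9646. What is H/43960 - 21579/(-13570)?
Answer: 5840833/4260980 ≈ 1.3708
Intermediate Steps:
H/43960 - 21579/(-13570) = -9646/43960 - 21579/(-13570) = -9646*1/43960 - 21579*(-1/13570) = -689/3140 + 21579/13570 = 5840833/4260980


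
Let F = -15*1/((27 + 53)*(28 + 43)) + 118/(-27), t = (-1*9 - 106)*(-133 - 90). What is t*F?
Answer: -3439738205/30672 ≈ -1.1215e+5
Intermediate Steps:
t = 25645 (t = (-9 - 106)*(-223) = -115*(-223) = 25645)
F = -134129/30672 (F = -15/(71*80) + 118*(-1/27) = -15/5680 - 118/27 = -15*1/5680 - 118/27 = -3/1136 - 118/27 = -134129/30672 ≈ -4.3730)
t*F = 25645*(-134129/30672) = -3439738205/30672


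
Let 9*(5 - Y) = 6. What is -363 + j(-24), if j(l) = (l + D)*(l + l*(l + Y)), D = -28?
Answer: -23659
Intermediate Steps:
Y = 13/3 (Y = 5 - 1/9*6 = 5 - 2/3 = 13/3 ≈ 4.3333)
j(l) = (-28 + l)*(l + l*(13/3 + l)) (j(l) = (l - 28)*(l + l*(l + 13/3)) = (-28 + l)*(l + l*(13/3 + l)))
-363 + j(-24) = -363 + (1/3)*(-24)*(-448 - 68*(-24) + 3*(-24)**2) = -363 + (1/3)*(-24)*(-448 + 1632 + 3*576) = -363 + (1/3)*(-24)*(-448 + 1632 + 1728) = -363 + (1/3)*(-24)*2912 = -363 - 23296 = -23659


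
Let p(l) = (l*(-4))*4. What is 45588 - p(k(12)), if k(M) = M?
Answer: 45780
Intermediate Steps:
p(l) = -16*l (p(l) = -4*l*4 = -16*l)
45588 - p(k(12)) = 45588 - (-16)*12 = 45588 - 1*(-192) = 45588 + 192 = 45780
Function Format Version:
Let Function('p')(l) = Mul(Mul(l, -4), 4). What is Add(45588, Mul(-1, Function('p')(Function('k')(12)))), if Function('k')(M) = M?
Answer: 45780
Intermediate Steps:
Function('p')(l) = Mul(-16, l) (Function('p')(l) = Mul(Mul(-4, l), 4) = Mul(-16, l))
Add(45588, Mul(-1, Function('p')(Function('k')(12)))) = Add(45588, Mul(-1, Mul(-16, 12))) = Add(45588, Mul(-1, -192)) = Add(45588, 192) = 45780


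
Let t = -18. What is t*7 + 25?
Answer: -101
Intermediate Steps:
t*7 + 25 = -18*7 + 25 = -126 + 25 = -101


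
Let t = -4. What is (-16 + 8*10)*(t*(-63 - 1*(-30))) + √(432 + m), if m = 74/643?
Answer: 8448 + 5*√7146302/643 ≈ 8468.8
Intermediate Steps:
m = 74/643 (m = 74*(1/643) = 74/643 ≈ 0.11509)
(-16 + 8*10)*(t*(-63 - 1*(-30))) + √(432 + m) = (-16 + 8*10)*(-4*(-63 - 1*(-30))) + √(432 + 74/643) = (-16 + 80)*(-4*(-63 + 30)) + √(277850/643) = 64*(-4*(-33)) + 5*√7146302/643 = 64*132 + 5*√7146302/643 = 8448 + 5*√7146302/643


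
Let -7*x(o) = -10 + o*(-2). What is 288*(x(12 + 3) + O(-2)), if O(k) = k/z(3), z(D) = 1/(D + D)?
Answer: -12672/7 ≈ -1810.3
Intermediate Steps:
z(D) = 1/(2*D)
x(o) = 10/7 + 2*o/7 (x(o) = -(-10 + o*(-2))/7 = -(-10 - 2*o)/7 = 10/7 + 2*o/7)
O(k) = 6*k (O(k) = k/(((1/2)/3)) = k/(((1/2)*(1/3))) = k/(1/6) = k*6 = 6*k)
288*(x(12 + 3) + O(-2)) = 288*((10/7 + 2*(12 + 3)/7) + 6*(-2)) = 288*((10/7 + (2/7)*15) - 12) = 288*((10/7 + 30/7) - 12) = 288*(40/7 - 12) = 288*(-44/7) = -12672/7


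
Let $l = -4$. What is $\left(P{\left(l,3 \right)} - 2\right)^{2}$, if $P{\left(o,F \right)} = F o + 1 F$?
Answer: $121$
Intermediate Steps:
$P{\left(o,F \right)} = F + F o$ ($P{\left(o,F \right)} = F o + F = F + F o$)
$\left(P{\left(l,3 \right)} - 2\right)^{2} = \left(3 \left(1 - 4\right) - 2\right)^{2} = \left(3 \left(-3\right) - 2\right)^{2} = \left(-9 - 2\right)^{2} = \left(-11\right)^{2} = 121$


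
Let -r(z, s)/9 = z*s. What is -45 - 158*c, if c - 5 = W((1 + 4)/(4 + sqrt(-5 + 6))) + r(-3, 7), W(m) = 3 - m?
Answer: -31013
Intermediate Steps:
r(z, s) = -9*s*z (r(z, s) = -9*z*s = -9*s*z)
c = 196 (c = 5 + ((3 - (1 + 4)/(4 + sqrt(-5 + 6))) - 9*7*(-3)) = 5 + ((3 - 5/(4 + sqrt(1))) + 189) = 5 + ((3 - 5/(4 + 1)) + 189) = 5 + ((3 - 5/5) + 189) = 5 + ((3 - 1*1) + 189) = 5 + ((3 - 1) + 189) = 5 + (2 + 189) = 5 + 191 = 196)
-45 - 158*c = -45 - 158*196 = -45 - 30968 = -31013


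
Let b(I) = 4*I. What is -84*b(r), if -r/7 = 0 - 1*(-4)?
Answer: 9408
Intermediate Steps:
r = -28 (r = -7*(0 - 1*(-4)) = -7*(0 + 4) = -7*4 = -28)
-84*b(r) = -336*(-28) = -84*(-112) = 9408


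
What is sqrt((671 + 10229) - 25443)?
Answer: I*sqrt(14543) ≈ 120.59*I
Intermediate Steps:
sqrt((671 + 10229) - 25443) = sqrt(10900 - 25443) = sqrt(-14543) = I*sqrt(14543)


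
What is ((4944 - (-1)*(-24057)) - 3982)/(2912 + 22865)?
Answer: -155/173 ≈ -0.89595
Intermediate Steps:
((4944 - (-1)*(-24057)) - 3982)/(2912 + 22865) = ((4944 - 1*24057) - 3982)/25777 = ((4944 - 24057) - 3982)*(1/25777) = (-19113 - 3982)*(1/25777) = -23095*1/25777 = -155/173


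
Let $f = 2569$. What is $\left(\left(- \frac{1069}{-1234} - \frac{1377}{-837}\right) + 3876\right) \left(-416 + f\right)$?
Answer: $\frac{319437546281}{38254} \approx 8.3504 \cdot 10^{6}$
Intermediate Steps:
$\left(\left(- \frac{1069}{-1234} - \frac{1377}{-837}\right) + 3876\right) \left(-416 + f\right) = \left(\left(- \frac{1069}{-1234} - \frac{1377}{-837}\right) + 3876\right) \left(-416 + 2569\right) = \left(\left(\left(-1069\right) \left(- \frac{1}{1234}\right) - - \frac{51}{31}\right) + 3876\right) 2153 = \left(\left(\frac{1069}{1234} + \frac{51}{31}\right) + 3876\right) 2153 = \left(\frac{96073}{38254} + 3876\right) 2153 = \frac{148368577}{38254} \cdot 2153 = \frac{319437546281}{38254}$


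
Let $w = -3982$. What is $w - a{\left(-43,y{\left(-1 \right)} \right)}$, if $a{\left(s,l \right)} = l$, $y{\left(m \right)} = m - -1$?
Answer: $-3982$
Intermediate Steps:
$y{\left(m \right)} = 1 + m$ ($y{\left(m \right)} = m + 1 = 1 + m$)
$w - a{\left(-43,y{\left(-1 \right)} \right)} = -3982 - \left(1 - 1\right) = -3982 - 0 = -3982 + 0 = -3982$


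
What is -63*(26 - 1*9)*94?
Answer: -100674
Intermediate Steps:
-63*(26 - 1*9)*94 = -63*(26 - 9)*94 = -63*17*94 = -1071*94 = -100674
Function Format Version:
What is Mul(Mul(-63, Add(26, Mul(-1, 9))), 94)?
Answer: -100674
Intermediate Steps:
Mul(Mul(-63, Add(26, Mul(-1, 9))), 94) = Mul(Mul(-63, Add(26, -9)), 94) = Mul(Mul(-63, 17), 94) = Mul(-1071, 94) = -100674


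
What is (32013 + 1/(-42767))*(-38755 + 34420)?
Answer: -5935048369950/42767 ≈ -1.3878e+8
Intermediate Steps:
(32013 + 1/(-42767))*(-38755 + 34420) = (32013 - 1/42767)*(-4335) = (1369099970/42767)*(-4335) = -5935048369950/42767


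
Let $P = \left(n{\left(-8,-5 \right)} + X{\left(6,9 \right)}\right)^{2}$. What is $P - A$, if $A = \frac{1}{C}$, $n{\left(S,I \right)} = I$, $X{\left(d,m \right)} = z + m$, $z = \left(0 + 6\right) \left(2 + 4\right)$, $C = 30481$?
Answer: $\frac{48769599}{30481} \approx 1600.0$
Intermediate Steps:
$z = 36$ ($z = 6 \cdot 6 = 36$)
$X{\left(d,m \right)} = 36 + m$
$A = \frac{1}{30481} \approx 3.2807 \cdot 10^{-5}$
$P = 1600$ ($P = \left(-5 + \left(36 + 9\right)\right)^{2} = \left(-5 + 45\right)^{2} = 40^{2} = 1600$)
$P - A = 1600 - \frac{1}{30481} = \frac{48769599}{30481}$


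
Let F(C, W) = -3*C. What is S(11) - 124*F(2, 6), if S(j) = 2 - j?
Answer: 735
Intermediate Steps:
S(11) - 124*F(2, 6) = (2 - 1*11) - (-372)*2 = (2 - 11) - 124*(-6) = -9 + 744 = 735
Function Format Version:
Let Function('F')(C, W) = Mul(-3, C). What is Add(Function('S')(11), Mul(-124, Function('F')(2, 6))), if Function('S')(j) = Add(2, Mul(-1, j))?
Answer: 735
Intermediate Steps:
Add(Function('S')(11), Mul(-124, Function('F')(2, 6))) = Add(Add(2, Mul(-1, 11)), Mul(-124, Mul(-3, 2))) = Add(Add(2, -11), Mul(-124, -6)) = Add(-9, 744) = 735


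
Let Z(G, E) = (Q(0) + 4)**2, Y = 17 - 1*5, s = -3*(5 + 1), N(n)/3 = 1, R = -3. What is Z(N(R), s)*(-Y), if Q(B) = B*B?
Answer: -192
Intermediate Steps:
N(n) = 3 (N(n) = 3*1 = 3)
s = -18 (s = -3*6 = -18)
Q(B) = B**2
Y = 12 (Y = 17 - 5 = 12)
Z(G, E) = 16 (Z(G, E) = (0**2 + 4)**2 = (0 + 4)**2 = 4**2 = 16)
Z(N(R), s)*(-Y) = 16*(-1*12) = 16*(-12) = -192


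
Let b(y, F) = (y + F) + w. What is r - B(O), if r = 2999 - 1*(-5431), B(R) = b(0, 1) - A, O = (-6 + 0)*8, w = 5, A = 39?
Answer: 8463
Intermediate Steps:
b(y, F) = 5 + F + y (b(y, F) = (y + F) + 5 = (F + y) + 5 = 5 + F + y)
O = -48 (O = -6*8 = -48)
B(R) = -33 (B(R) = (5 + 1 + 0) - 1*39 = 6 - 39 = -33)
r = 8430 (r = 2999 + 5431 = 8430)
r - B(O) = 8430 - 1*(-33) = 8430 + 33 = 8463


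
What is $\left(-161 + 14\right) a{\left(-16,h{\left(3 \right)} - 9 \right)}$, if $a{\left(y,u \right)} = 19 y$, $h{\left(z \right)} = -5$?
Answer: $44688$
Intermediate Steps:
$\left(-161 + 14\right) a{\left(-16,h{\left(3 \right)} - 9 \right)} = \left(-161 + 14\right) 19 \left(-16\right) = \left(-147\right) \left(-304\right) = 44688$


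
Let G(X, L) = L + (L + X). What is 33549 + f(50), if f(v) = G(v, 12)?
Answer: 33623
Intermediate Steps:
G(X, L) = X + 2*L
f(v) = 24 + v (f(v) = v + 2*12 = v + 24 = 24 + v)
33549 + f(50) = 33549 + (24 + 50) = 33549 + 74 = 33623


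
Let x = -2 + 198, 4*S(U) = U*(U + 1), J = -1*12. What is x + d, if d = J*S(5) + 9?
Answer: 115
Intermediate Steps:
J = -12
S(U) = U*(1 + U)/4 (S(U) = (U*(U + 1))/4 = (U*(1 + U))/4 = U*(1 + U)/4)
x = 196
d = -81 (d = -3*5*(1 + 5) + 9 = -3*5*6 + 9 = -12*15/2 + 9 = -90 + 9 = -81)
x + d = 196 - 81 = 115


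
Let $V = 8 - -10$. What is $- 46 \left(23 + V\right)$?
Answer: $-1886$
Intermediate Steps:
$V = 18$ ($V = 8 + 10 = 18$)
$- 46 \left(23 + V\right) = - 46 \left(23 + 18\right) = \left(-46\right) 41 = -1886$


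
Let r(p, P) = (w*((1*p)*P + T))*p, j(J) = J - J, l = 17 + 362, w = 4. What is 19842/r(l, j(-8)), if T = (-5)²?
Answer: 9921/18950 ≈ 0.52354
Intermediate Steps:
T = 25
l = 379
j(J) = 0
r(p, P) = p*(100 + 4*P*p) (r(p, P) = (4*((1*p)*P + 25))*p = (4*(p*P + 25))*p = (4*(P*p + 25))*p = (4*(25 + P*p))*p = (100 + 4*P*p)*p = p*(100 + 4*P*p))
19842/r(l, j(-8)) = 19842/((4*379*(25 + 0*379))) = 19842/((4*379*(25 + 0))) = 19842/((4*379*25)) = 19842/37900 = 19842*(1/37900) = 9921/18950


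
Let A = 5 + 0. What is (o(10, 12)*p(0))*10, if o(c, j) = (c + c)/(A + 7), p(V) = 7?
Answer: 350/3 ≈ 116.67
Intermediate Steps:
A = 5
o(c, j) = c/6 (o(c, j) = (c + c)/(5 + 7) = (2*c)/12 = (2*c)*(1/12) = c/6)
(o(10, 12)*p(0))*10 = (((⅙)*10)*7)*10 = ((5/3)*7)*10 = (35/3)*10 = 350/3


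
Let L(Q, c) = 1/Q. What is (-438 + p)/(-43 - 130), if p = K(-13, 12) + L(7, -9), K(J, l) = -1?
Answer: 3072/1211 ≈ 2.5367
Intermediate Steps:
L(Q, c) = 1/Q
p = -6/7 (p = -1 + 1/7 = -6/7 ≈ -0.85714)
(-438 + p)/(-43 - 130) = (-438 - 6/7)/(-43 - 130) = -3072/7/(-173) = -3072/7*(-1/173) = 3072/1211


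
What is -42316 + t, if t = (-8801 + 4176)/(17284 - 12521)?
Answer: -201555733/4763 ≈ -42317.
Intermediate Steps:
t = -4625/4763 ≈ -0.97103
-42316 + t = -42316 - 4625/4763 = -201555733/4763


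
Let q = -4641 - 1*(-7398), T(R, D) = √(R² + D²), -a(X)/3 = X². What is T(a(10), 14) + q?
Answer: 2757 + 2*√22549 ≈ 3057.3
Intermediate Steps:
a(X) = -3*X²
T(R, D) = √(D² + R²)
q = 2757 (q = -4641 + 7398 = 2757)
T(a(10), 14) + q = √(14² + (-3*10²)²) + 2757 = √(196 + (-3*100)²) + 2757 = √(196 + (-300)²) + 2757 = √(196 + 90000) + 2757 = √90196 + 2757 = 2*√22549 + 2757 = 2757 + 2*√22549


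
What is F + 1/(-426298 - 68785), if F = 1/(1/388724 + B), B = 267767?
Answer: 88363184783/51531931617077647 ≈ 1.7147e-6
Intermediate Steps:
F = 388724/104087459309 (F = 1/(1/388724 + 267767) = 1/(104087459309/388724) = 388724/104087459309 ≈ 3.7346e-6)
F + 1/(-426298 - 68785) = 388724/104087459309 + 1/(-426298 - 68785) = 388724/104087459309 + 1/(-495083) = 388724/104087459309 - 1/495083 = 88363184783/51531931617077647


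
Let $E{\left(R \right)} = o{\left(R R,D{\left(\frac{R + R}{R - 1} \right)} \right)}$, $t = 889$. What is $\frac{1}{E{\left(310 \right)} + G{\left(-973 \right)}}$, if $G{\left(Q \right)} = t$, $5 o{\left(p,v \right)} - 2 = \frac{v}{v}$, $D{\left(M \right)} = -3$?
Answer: $\frac{5}{4448} \approx 0.0011241$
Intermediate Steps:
$o{\left(p,v \right)} = \frac{3}{5}$ ($o{\left(p,v \right)} = \frac{2}{5} + \frac{v \frac{1}{v}}{5} = \frac{2}{5} + \frac{1}{5} \cdot 1 = \frac{2}{5} + \frac{1}{5} = \frac{3}{5}$)
$G{\left(Q \right)} = 889$
$E{\left(R \right)} = \frac{3}{5}$
$\frac{1}{E{\left(310 \right)} + G{\left(-973 \right)}} = \frac{1}{\frac{3}{5} + 889} = \frac{1}{\frac{4448}{5}} = \frac{5}{4448}$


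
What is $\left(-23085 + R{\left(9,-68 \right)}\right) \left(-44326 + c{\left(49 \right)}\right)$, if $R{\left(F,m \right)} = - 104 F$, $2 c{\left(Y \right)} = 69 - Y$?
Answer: $1064514636$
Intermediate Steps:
$c{\left(Y \right)} = \frac{69}{2} - \frac{Y}{2}$ ($c{\left(Y \right)} = \frac{69 - Y}{2} = \frac{69}{2} - \frac{Y}{2}$)
$\left(-23085 + R{\left(9,-68 \right)}\right) \left(-44326 + c{\left(49 \right)}\right) = \left(-23085 - 936\right) \left(-44326 + \left(\frac{69}{2} - \frac{49}{2}\right)\right) = - 24021 \left(-44326 + 10\right) = \left(-24021\right) \left(-44316\right) = 1064514636$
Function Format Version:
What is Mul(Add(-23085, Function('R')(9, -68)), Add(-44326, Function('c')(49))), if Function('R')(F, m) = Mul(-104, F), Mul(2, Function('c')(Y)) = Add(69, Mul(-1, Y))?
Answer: 1064514636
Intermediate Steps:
Function('c')(Y) = Add(Rational(69, 2), Mul(Rational(-1, 2), Y)) (Function('c')(Y) = Mul(Rational(1, 2), Add(69, Mul(-1, Y))) = Add(Rational(69, 2), Mul(Rational(-1, 2), Y)))
Mul(Add(-23085, Function('R')(9, -68)), Add(-44326, Function('c')(49))) = Mul(Add(-23085, Mul(-104, 9)), Add(-44326, Add(Rational(69, 2), Mul(Rational(-1, 2), 49)))) = Mul(Add(-23085, -936), Add(-44326, Add(Rational(69, 2), Rational(-49, 2)))) = Mul(-24021, Add(-44326, 10)) = Mul(-24021, -44316) = 1064514636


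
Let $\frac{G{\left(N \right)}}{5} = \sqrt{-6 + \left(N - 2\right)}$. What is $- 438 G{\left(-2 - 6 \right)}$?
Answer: $- 8760 i \approx - 8760.0 i$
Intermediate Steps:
$G{\left(N \right)} = 5 \sqrt{-8 + N}$ ($G{\left(N \right)} = 5 \sqrt{-6 + \left(N - 2\right)} = 5 \sqrt{-6 + \left(-2 + N\right)} = 5 \sqrt{-8 + N}$)
$- 438 G{\left(-2 - 6 \right)} = - 438 \cdot 5 \sqrt{-8 - 8} = - 438 \cdot 5 \sqrt{-16} = - 438 \cdot 5 \cdot 4 i = - 438 \cdot 20 i = - 8760 i$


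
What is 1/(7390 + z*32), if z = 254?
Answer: 1/15518 ≈ 6.4441e-5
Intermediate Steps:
1/(7390 + z*32) = 1/(7390 + 254*32) = 1/(7390 + 8128) = 1/15518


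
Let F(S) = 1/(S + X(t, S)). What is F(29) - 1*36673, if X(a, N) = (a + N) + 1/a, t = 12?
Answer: -30841981/841 ≈ -36673.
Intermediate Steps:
X(a, N) = N + a + 1/a (X(a, N) = (N + a) + 1/a = N + a + 1/a)
F(S) = 1/(145/12 + 2*S) (F(S) = 1/(S + (S + 12 + 1/12)) = 1/(S + (145/12 + S)) = 1/(145/12 + 2*S))
F(29) - 1*36673 = 12/(145 + 24*29) - 1*36673 = 12/(145 + 696) - 36673 = 12/841 - 36673 = -30841981/841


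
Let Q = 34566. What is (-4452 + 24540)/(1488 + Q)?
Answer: 1116/2003 ≈ 0.55716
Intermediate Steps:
(-4452 + 24540)/(1488 + Q) = (-4452 + 24540)/(1488 + 34566) = 20088/36054 = 20088*(1/36054) = 1116/2003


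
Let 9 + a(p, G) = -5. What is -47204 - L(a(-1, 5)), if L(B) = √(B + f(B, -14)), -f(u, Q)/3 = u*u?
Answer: -47204 - I*√602 ≈ -47204.0 - 24.536*I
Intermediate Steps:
f(u, Q) = -3*u² (f(u, Q) = -3*u*u = -3*u²)
a(p, G) = -14 (a(p, G) = -9 - 5 = -14)
L(B) = √(B - 3*B²)
-47204 - L(a(-1, 5)) = -47204 - √(-14*(1 - 3*(-14))) = -47204 - √(-14*(1 + 42)) = -47204 - √(-14*43) = -47204 - √(-602) = -47204 - I*√602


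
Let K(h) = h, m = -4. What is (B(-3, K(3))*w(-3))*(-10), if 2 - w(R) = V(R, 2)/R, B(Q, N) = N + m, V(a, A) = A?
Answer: 80/3 ≈ 26.667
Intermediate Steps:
B(Q, N) = -4 + N (B(Q, N) = N - 4 = -4 + N)
w(R) = 2 - 2/R
(B(-3, K(3))*w(-3))*(-10) = ((-4 + 3)*(2 - 2/(-3)))*(-10) = -(2 - 2*(-⅓))*(-10) = -(2 + ⅔)*(-10) = -1*8/3*(-10) = -8/3*(-10) = 80/3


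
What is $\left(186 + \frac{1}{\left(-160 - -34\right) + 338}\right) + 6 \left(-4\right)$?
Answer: $\frac{34345}{212} \approx 162.0$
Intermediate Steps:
$\left(186 + \frac{1}{\left(-160 - -34\right) + 338}\right) + 6 \left(-4\right) = \left(186 + \frac{1}{\left(-160 + 34\right) + 338}\right) - 24 = \left(186 + \frac{1}{-126 + 338}\right) - 24 = \left(186 + \frac{1}{212}\right) - 24 = \frac{39433}{212} - 24 = \frac{34345}{212}$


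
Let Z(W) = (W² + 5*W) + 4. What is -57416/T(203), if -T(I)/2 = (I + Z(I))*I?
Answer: 28708/8613493 ≈ 0.0033329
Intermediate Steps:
Z(W) = 4 + W² + 5*W
T(I) = -2*I*(4 + I² + 6*I) (T(I) = -2*(I + (4 + I² + 5*I))*I = -2*(4 + I² + 6*I)*I = -2*I*(4 + I² + 6*I))
-57416/T(203) = -57416*(-1/(406*(4 + 203² + 6*203))) = -57416*(-1/(406*(4 + 41209 + 1218))) = -57416/((-2*203*42431)) = -57416/(-17226986) = -57416*(-1/17226986) = 28708/8613493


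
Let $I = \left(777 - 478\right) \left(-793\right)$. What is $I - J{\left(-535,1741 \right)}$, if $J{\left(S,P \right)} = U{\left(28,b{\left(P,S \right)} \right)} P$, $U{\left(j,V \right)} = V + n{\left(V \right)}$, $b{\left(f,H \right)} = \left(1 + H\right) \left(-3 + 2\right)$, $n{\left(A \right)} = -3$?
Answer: $-1161578$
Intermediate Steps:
$b{\left(f,H \right)} = -1 - H$ ($b{\left(f,H \right)} = \left(1 + H\right) \left(-1\right) = -1 - H$)
$I = -237107$ ($I = 299 \left(-793\right) = -237107$)
$U{\left(j,V \right)} = -3 + V$ ($U{\left(j,V \right)} = V - 3 = -3 + V$)
$J{\left(S,P \right)} = P \left(-4 - S\right)$ ($J{\left(S,P \right)} = \left(-3 - \left(1 + S\right)\right) P = \left(-4 - S\right) P = P \left(-4 - S\right)$)
$I - J{\left(-535,1741 \right)} = -237107 - \left(-1\right) 1741 \left(4 - 535\right) = -237107 - \left(-1\right) 1741 \left(-531\right) = -237107 - 924471 = -1161578$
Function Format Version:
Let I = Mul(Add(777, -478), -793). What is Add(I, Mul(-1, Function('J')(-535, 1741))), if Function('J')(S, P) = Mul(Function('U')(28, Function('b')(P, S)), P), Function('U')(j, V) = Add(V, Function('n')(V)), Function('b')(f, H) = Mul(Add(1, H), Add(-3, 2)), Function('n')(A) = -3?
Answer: -1161578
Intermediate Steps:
Function('b')(f, H) = Add(-1, Mul(-1, H)) (Function('b')(f, H) = Mul(Add(1, H), -1) = Add(-1, Mul(-1, H)))
I = -237107 (I = Mul(299, -793) = -237107)
Function('U')(j, V) = Add(-3, V) (Function('U')(j, V) = Add(V, -3) = Add(-3, V))
Function('J')(S, P) = Mul(P, Add(-4, Mul(-1, S))) (Function('J')(S, P) = Mul(Add(-3, Add(-1, Mul(-1, S))), P) = Mul(Add(-4, Mul(-1, S)), P) = Mul(P, Add(-4, Mul(-1, S))))
Add(I, Mul(-1, Function('J')(-535, 1741))) = Add(-237107, Mul(-1, Mul(-1, 1741, Add(4, -535)))) = Add(-237107, Mul(-1, Mul(-1, 1741, -531))) = Add(-237107, Mul(-1, 924471)) = Add(-237107, -924471) = -1161578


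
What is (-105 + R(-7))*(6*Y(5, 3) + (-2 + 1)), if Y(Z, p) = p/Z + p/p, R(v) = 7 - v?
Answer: -3913/5 ≈ -782.60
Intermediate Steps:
Y(Z, p) = 1 + p/Z (Y(Z, p) = p/Z + 1 = 1 + p/Z)
(-105 + R(-7))*(6*Y(5, 3) + (-2 + 1)) = (-105 + (7 - 1*(-7)))*(6*((5 + 3)/5) + (-2 + 1)) = (-105 + (7 + 7))*(6*((⅕)*8) - 1) = (-105 + 14)*(6*(8/5) - 1) = -91*(48/5 - 1) = -91*43/5 = -3913/5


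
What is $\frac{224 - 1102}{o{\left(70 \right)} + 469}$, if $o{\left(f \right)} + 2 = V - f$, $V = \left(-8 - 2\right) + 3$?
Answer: $- \frac{439}{195} \approx -2.2513$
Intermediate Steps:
$V = -7$ ($V = -10 + 3 = -7$)
$o{\left(f \right)} = -9 - f$ ($o{\left(f \right)} = -2 - \left(7 + f\right) = -9 - f$)
$\frac{224 - 1102}{o{\left(70 \right)} + 469} = \frac{224 - 1102}{\left(-9 - 70\right) + 469} = - \frac{878}{\left(-9 - 70\right) + 469} = - \frac{878}{-79 + 469} = - \frac{878}{390} = \left(-878\right) \frac{1}{390} = - \frac{439}{195}$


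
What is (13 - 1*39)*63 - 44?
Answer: -1682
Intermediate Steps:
(13 - 1*39)*63 - 44 = (13 - 39)*63 - 44 = -26*63 - 44 = -1638 - 44 = -1682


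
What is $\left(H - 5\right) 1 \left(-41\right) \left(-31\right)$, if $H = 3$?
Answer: $-2542$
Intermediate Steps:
$\left(H - 5\right) 1 \left(-41\right) \left(-31\right) = \left(3 - 5\right) 1 \left(-41\right) \left(-31\right) = \left(-2\right) 1 \left(-41\right) \left(-31\right) = \left(-2\right) \left(-41\right) \left(-31\right) = 82 \left(-31\right) = -2542$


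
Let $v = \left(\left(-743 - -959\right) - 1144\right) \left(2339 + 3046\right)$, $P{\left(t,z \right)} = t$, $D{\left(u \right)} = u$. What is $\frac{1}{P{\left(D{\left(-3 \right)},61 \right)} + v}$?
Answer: $- \frac{1}{4997283} \approx -2.0011 \cdot 10^{-7}$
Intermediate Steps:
$v = -4997280$ ($v = \left(\left(-743 + 959\right) - 1144\right) 5385 = \left(216 - 1144\right) 5385 = \left(-928\right) 5385 = -4997280$)
$\frac{1}{P{\left(D{\left(-3 \right)},61 \right)} + v} = \frac{1}{-3 - 4997280} = \frac{1}{-4997283} = - \frac{1}{4997283}$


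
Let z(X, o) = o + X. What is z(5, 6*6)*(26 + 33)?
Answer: 2419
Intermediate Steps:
z(X, o) = X + o
z(5, 6*6)*(26 + 33) = (5 + 6*6)*(26 + 33) = (5 + 36)*59 = 41*59 = 2419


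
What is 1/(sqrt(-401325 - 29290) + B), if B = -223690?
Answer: -44738/10007529343 - I*sqrt(430615)/50037646715 ≈ -4.4704e-6 - 1.3114e-8*I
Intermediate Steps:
1/(sqrt(-401325 - 29290) + B) = 1/(sqrt(-401325 - 29290) - 223690) = 1/(sqrt(-430615) - 223690) = 1/(I*sqrt(430615) - 223690) = 1/(-223690 + I*sqrt(430615))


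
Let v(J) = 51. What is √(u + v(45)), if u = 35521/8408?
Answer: √976019558/4204 ≈ 7.4313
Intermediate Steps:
u = 35521/8408 (u = 35521*(1/8408) = 35521/8408 ≈ 4.2247)
√(u + v(45)) = √(35521/8408 + 51) = √(464329/8408) = √976019558/4204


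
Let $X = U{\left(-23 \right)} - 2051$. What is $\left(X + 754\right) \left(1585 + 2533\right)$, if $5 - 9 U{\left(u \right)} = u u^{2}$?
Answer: $\frac{2054882}{9} \approx 2.2832 \cdot 10^{5}$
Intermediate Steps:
$U{\left(u \right)} = \frac{5}{9} - \frac{u^{3}}{9}$ ($U{\left(u \right)} = \frac{5}{9} - \frac{u u^{2}}{9} = \frac{5}{9} - \frac{u^{3}}{9}$)
$X = - \frac{6287}{9}$ ($X = \left(\frac{5}{9} - \frac{\left(-23\right)^{3}}{9}\right) - 2051 = \left(\frac{5}{9} - - \frac{12167}{9}\right) - 2051 = \left(\frac{5}{9} + \frac{12167}{9}\right) - 2051 = \frac{12172}{9} - 2051 = - \frac{6287}{9} \approx -698.56$)
$\left(X + 754\right) \left(1585 + 2533\right) = \left(- \frac{6287}{9} + 754\right) \left(1585 + 2533\right) = \frac{499}{9} \cdot 4118 = \frac{2054882}{9}$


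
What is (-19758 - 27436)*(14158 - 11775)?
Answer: -112463302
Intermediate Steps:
(-19758 - 27436)*(14158 - 11775) = -47194*2383 = -112463302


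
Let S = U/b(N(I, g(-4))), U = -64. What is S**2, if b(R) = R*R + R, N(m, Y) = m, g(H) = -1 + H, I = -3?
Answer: 1024/9 ≈ 113.78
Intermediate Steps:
b(R) = R + R**2 (b(R) = R**2 + R = R + R**2)
S = -32/3 (S = -64*(-1/(3*(1 - 3))) = -64/((-3*(-2))) = -64/6 = -64*1/6 = -32/3 ≈ -10.667)
S**2 = (-32/3)**2 = 1024/9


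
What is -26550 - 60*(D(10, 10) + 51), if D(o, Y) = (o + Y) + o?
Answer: -31410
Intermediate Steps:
D(o, Y) = Y + 2*o (D(o, Y) = (Y + o) + o = Y + 2*o)
-26550 - 60*(D(10, 10) + 51) = -26550 - 60*((10 + 2*10) + 51) = -26550 - 60*((10 + 20) + 51) = -26550 - 60*(30 + 51) = -26550 - 60*81 = -26550 - 4860 = -31410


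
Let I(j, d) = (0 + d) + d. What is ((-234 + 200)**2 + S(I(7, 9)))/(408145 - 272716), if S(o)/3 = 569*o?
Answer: 31882/135429 ≈ 0.23541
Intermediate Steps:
I(j, d) = 2*d (I(j, d) = d + d = 2*d)
S(o) = 1707*o (S(o) = 3*(569*o) = 1707*o)
((-234 + 200)**2 + S(I(7, 9)))/(408145 - 272716) = ((-234 + 200)**2 + 1707*(2*9))/(408145 - 272716) = ((-34)**2 + 1707*18)/135429 = (1156 + 30726)*(1/135429) = 31882*(1/135429) = 31882/135429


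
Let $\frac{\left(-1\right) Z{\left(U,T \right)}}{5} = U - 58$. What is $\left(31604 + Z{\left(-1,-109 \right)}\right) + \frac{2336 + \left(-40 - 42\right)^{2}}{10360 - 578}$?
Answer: $\frac{156022539}{4891} \approx 31900.0$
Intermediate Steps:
$Z{\left(U,T \right)} = 290 - 5 U$ ($Z{\left(U,T \right)} = - 5 \left(U - 58\right) = - 5 \left(-58 + U\right) = 290 - 5 U$)
$\left(31604 + Z{\left(-1,-109 \right)}\right) + \frac{2336 + \left(-40 - 42\right)^{2}}{10360 - 578} = \left(31604 + \left(290 - -5\right)\right) + \frac{2336 + \left(-40 - 42\right)^{2}}{10360 - 578} = \left(31604 + \left(290 + 5\right)\right) + \frac{2336 + \left(-82\right)^{2}}{9782} = \left(31604 + 295\right) + \left(2336 + 6724\right) \frac{1}{9782} = 31899 + 9060 \cdot \frac{1}{9782} = 31899 + \frac{4530}{4891} = \frac{156022539}{4891}$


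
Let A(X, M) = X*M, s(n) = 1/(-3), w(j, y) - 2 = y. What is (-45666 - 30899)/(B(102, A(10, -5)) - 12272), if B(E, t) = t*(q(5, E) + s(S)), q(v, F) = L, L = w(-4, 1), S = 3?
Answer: 229695/37216 ≈ 6.1719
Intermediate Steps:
w(j, y) = 2 + y
L = 3 (L = 2 + 1 = 3)
q(v, F) = 3
s(n) = -1/3
A(X, M) = M*X
B(E, t) = 8*t/3 (B(E, t) = t*(3 - 1/3) = t*(8/3) = 8*t/3)
(-45666 - 30899)/(B(102, A(10, -5)) - 12272) = (-45666 - 30899)/(8*(-5*10)/3 - 12272) = -76565/((8/3)*(-50) - 12272) = -76565/(-400/3 - 12272) = -76565/(-37216/3) = -76565*(-3/37216) = 229695/37216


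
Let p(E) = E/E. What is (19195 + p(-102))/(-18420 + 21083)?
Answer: 19196/2663 ≈ 7.2084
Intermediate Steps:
p(E) = 1
(19195 + p(-102))/(-18420 + 21083) = (19195 + 1)/(-18420 + 21083) = 19196/2663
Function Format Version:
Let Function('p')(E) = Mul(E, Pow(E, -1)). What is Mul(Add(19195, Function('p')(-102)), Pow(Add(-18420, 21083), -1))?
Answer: Rational(19196, 2663) ≈ 7.2084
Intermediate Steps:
Function('p')(E) = 1
Mul(Add(19195, Function('p')(-102)), Pow(Add(-18420, 21083), -1)) = Mul(Add(19195, 1), Pow(Add(-18420, 21083), -1)) = Mul(19196, Pow(2663, -1)) = Mul(19196, Rational(1, 2663)) = Rational(19196, 2663)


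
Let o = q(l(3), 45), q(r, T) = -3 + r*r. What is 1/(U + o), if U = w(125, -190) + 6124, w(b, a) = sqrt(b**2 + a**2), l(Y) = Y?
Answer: 1226/7505035 - sqrt(2069)/7505035 ≈ 0.00015730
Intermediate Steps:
w(b, a) = sqrt(a**2 + b**2)
q(r, T) = -3 + r**2
o = 6 (o = -3 + 3**2 = -3 + 9 = 6)
U = 6124 + 5*sqrt(2069) (U = sqrt((-190)**2 + 125**2) + 6124 = sqrt(36100 + 15625) + 6124 = sqrt(51725) + 6124 = 5*sqrt(2069) + 6124 = 6124 + 5*sqrt(2069) ≈ 6351.4)
1/(U + o) = 1/((6124 + 5*sqrt(2069)) + 6) = 1/(6130 + 5*sqrt(2069))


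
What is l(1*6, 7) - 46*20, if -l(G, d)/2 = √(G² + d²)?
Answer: -920 - 2*√85 ≈ -938.44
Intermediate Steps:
l(G, d) = -2*√(G² + d²)
l(1*6, 7) - 46*20 = -2*√((1*6)² + 7²) - 46*20 = -2*√(6² + 49) - 920 = -2*√(36 + 49) - 920 = -2*√85 - 920 = -920 - 2*√85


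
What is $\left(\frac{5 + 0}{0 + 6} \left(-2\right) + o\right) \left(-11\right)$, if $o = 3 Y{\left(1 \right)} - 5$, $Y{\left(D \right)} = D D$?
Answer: $\frac{121}{3} \approx 40.333$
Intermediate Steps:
$Y{\left(D \right)} = D^{2}$
$o = -2$ ($o = 3 \cdot 1^{2} - 5 = 3 \cdot 1 - 5 = 3 - 5 = -2$)
$\left(\frac{5 + 0}{0 + 6} \left(-2\right) + o\right) \left(-11\right) = \left(\frac{5 + 0}{0 + 6} \left(-2\right) - 2\right) \left(-11\right) = \left(\frac{5}{6} \left(-2\right) - 2\right) \left(-11\right) = \left(- \frac{5}{3} - 2\right) \left(-11\right) = \left(- \frac{11}{3}\right) \left(-11\right) = \frac{121}{3}$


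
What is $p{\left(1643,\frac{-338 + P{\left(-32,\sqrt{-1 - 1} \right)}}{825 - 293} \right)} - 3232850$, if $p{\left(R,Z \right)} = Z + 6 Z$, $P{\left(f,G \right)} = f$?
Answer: $- \frac{122848485}{38} \approx -3.2329 \cdot 10^{6}$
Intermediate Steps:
$p{\left(R,Z \right)} = 7 Z$
$p{\left(1643,\frac{-338 + P{\left(-32,\sqrt{-1 - 1} \right)}}{825 - 293} \right)} - 3232850 = 7 \frac{-338 - 32}{825 - 293} - 3232850 = 7 \left(- \frac{370}{532}\right) - 3232850 = 7 \left(\left(-370\right) \frac{1}{532}\right) - 3232850 = 7 \left(- \frac{185}{266}\right) - 3232850 = - \frac{185}{38} - 3232850 = - \frac{122848485}{38}$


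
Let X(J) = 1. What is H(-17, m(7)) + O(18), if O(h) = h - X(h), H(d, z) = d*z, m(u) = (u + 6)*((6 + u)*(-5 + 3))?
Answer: 5763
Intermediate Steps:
m(u) = (-12 - 2*u)*(6 + u) (m(u) = (6 + u)*((6 + u)*(-2)) = (6 + u)*(-12 - 2*u) = (-12 - 2*u)*(6 + u))
O(h) = -1 + h (O(h) = h - 1*1 = h - 1 = -1 + h)
H(-17, m(7)) + O(18) = -17*(-72 - 24*7 - 2*7²) + (-1 + 18) = -17*(-72 - 168 - 2*49) + 17 = -17*(-72 - 168 - 98) + 17 = -17*(-338) + 17 = 5746 + 17 = 5763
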